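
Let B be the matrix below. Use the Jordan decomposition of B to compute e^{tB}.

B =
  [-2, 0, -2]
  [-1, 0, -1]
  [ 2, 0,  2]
e^{tB} =
  [1 - 2*t, 0, -2*t]
  [-t, 1, -t]
  [2*t, 0, 2*t + 1]

Strategy: write B = P · J · P⁻¹ where J is a Jordan canonical form, so e^{tB} = P · e^{tJ} · P⁻¹, and e^{tJ} can be computed block-by-block.

B has Jordan form
J =
  [0, 1, 0]
  [0, 0, 0]
  [0, 0, 0]
(up to reordering of blocks).

Per-block formulas:
  For a 1×1 block at λ = 0: exp(t · [0]) = [e^(0t)].
  For a 2×2 Jordan block J_2(0): exp(t · J_2(0)) = e^(0t)·(I + t·N), where N is the 2×2 nilpotent shift.

After assembling e^{tJ} and conjugating by P, we get:

e^{tB} =
  [1 - 2*t, 0, -2*t]
  [-t, 1, -t]
  [2*t, 0, 2*t + 1]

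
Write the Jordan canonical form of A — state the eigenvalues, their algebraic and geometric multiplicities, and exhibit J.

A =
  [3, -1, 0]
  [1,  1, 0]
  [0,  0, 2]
J_2(2) ⊕ J_1(2)

The characteristic polynomial is
  det(x·I − A) = x^3 - 6*x^2 + 12*x - 8 = (x - 2)^3

Eigenvalues and multiplicities (the geometric multiplicity of λ is n − rank(A − λI), which equals the number of Jordan blocks for λ):
  λ = 2: algebraic multiplicity = 3, geometric multiplicity = 2

Determining the block sizes for each eigenvalue:
  λ = 2: 2 blocks summing to 3 forces exactly one block of size 2 and the rest size 1 → block sizes [2, 1]

Assembling the blocks gives a Jordan form
J =
  [2, 1, 0]
  [0, 2, 0]
  [0, 0, 2]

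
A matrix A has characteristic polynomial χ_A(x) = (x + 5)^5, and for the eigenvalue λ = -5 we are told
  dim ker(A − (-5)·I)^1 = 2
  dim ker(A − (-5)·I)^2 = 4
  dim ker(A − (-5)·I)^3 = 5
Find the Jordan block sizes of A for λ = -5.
Block sizes for λ = -5: [3, 2]

From the dimensions of kernels of powers, the number of Jordan blocks of size at least j is d_j − d_{j−1} where d_j = dim ker(N^j) (with d_0 = 0). Computing the differences gives [2, 2, 1].
The number of blocks of size exactly k is (#blocks of size ≥ k) − (#blocks of size ≥ k + 1), so the partition is: 1 block(s) of size 2, 1 block(s) of size 3.
In nonincreasing order the block sizes are [3, 2].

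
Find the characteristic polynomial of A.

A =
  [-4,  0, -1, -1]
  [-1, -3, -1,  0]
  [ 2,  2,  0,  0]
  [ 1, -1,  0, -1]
x^4 + 8*x^3 + 24*x^2 + 32*x + 16

Expanding det(x·I − A) (e.g. by cofactor expansion or by noting that A is similar to its Jordan form J, which has the same characteristic polynomial as A) gives
  χ_A(x) = x^4 + 8*x^3 + 24*x^2 + 32*x + 16
which factors as (x + 2)^4. The eigenvalues (with algebraic multiplicities) are λ = -2 with multiplicity 4.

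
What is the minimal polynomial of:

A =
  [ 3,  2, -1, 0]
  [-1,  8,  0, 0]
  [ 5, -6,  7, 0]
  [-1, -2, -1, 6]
x^3 - 18*x^2 + 108*x - 216

The characteristic polynomial is χ_A(x) = (x - 6)^4, so the eigenvalues are known. The minimal polynomial is
  m_A(x) = Π_λ (x − λ)^{k_λ}
where k_λ is the size of the *largest* Jordan block for λ (equivalently, the smallest k with (A − λI)^k v = 0 for every generalised eigenvector v of λ).

  λ = 6: largest Jordan block has size 3, contributing (x − 6)^3

So m_A(x) = (x - 6)^3 = x^3 - 18*x^2 + 108*x - 216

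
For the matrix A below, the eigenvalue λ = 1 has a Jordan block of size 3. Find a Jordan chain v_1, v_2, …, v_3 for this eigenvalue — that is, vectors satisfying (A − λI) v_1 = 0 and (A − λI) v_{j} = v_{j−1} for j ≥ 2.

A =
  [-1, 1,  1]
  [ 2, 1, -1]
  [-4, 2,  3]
A Jordan chain for λ = 1 of length 3:
v_1 = (2, 0, 4)ᵀ
v_2 = (-2, 2, -4)ᵀ
v_3 = (1, 0, 0)ᵀ

Let N = A − (1)·I. We want v_3 with N^3 v_3 = 0 but N^2 v_3 ≠ 0; then v_{j-1} := N · v_j for j = 3, …, 2.

Pick v_3 = (1, 0, 0)ᵀ.
Then v_2 = N · v_3 = (-2, 2, -4)ᵀ.
Then v_1 = N · v_2 = (2, 0, 4)ᵀ.

Sanity check: (A − (1)·I) v_1 = (0, 0, 0)ᵀ = 0. ✓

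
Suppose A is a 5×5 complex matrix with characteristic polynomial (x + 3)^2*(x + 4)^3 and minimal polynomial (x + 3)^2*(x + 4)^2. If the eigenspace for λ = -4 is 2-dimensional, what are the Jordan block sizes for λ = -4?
Block sizes for λ = -4: [2, 1]

Step 1 — from the characteristic polynomial, algebraic multiplicity of λ = -4 is 3. From dim ker(A − (-4)·I) = 2, there are exactly 2 Jordan blocks for λ = -4.
Step 2 — from the minimal polynomial, the factor (x + 4)^2 tells us the largest block for λ = -4 has size 2.
Step 3 — with total size 3, 2 blocks, and largest block 2, the block sizes (in nonincreasing order) are [2, 1].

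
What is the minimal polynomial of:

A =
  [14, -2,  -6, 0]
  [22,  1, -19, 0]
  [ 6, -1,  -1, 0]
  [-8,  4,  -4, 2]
x^3 - 14*x^2 + 60*x - 72

The characteristic polynomial is χ_A(x) = (x - 6)^2*(x - 2)^2, so the eigenvalues are known. The minimal polynomial is
  m_A(x) = Π_λ (x − λ)^{k_λ}
where k_λ is the size of the *largest* Jordan block for λ (equivalently, the smallest k with (A − λI)^k v = 0 for every generalised eigenvector v of λ).

  λ = 2: largest Jordan block has size 1, contributing (x − 2)
  λ = 6: largest Jordan block has size 2, contributing (x − 6)^2

So m_A(x) = (x - 6)^2*(x - 2) = x^3 - 14*x^2 + 60*x - 72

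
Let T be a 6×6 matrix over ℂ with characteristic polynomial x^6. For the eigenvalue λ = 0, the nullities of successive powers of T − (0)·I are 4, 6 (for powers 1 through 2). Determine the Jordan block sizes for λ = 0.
Block sizes for λ = 0: [2, 2, 1, 1]

From the dimensions of kernels of powers, the number of Jordan blocks of size at least j is d_j − d_{j−1} where d_j = dim ker(N^j) (with d_0 = 0). Computing the differences gives [4, 2].
The number of blocks of size exactly k is (#blocks of size ≥ k) − (#blocks of size ≥ k + 1), so the partition is: 2 block(s) of size 1, 2 block(s) of size 2.
In nonincreasing order the block sizes are [2, 2, 1, 1].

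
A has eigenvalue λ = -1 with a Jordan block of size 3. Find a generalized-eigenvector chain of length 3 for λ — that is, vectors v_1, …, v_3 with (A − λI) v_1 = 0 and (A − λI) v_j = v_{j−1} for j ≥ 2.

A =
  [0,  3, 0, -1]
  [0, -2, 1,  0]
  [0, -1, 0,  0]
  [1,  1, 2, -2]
A Jordan chain for λ = -1 of length 3:
v_1 = (-1, 0, 0, -1)ᵀ
v_2 = (3, -1, -1, 1)ᵀ
v_3 = (0, 1, 0, 0)ᵀ

Let N = A − (-1)·I. We want v_3 with N^3 v_3 = 0 but N^2 v_3 ≠ 0; then v_{j-1} := N · v_j for j = 3, …, 2.

Pick v_3 = (0, 1, 0, 0)ᵀ.
Then v_2 = N · v_3 = (3, -1, -1, 1)ᵀ.
Then v_1 = N · v_2 = (-1, 0, 0, -1)ᵀ.

Sanity check: (A − (-1)·I) v_1 = (0, 0, 0, 0)ᵀ = 0. ✓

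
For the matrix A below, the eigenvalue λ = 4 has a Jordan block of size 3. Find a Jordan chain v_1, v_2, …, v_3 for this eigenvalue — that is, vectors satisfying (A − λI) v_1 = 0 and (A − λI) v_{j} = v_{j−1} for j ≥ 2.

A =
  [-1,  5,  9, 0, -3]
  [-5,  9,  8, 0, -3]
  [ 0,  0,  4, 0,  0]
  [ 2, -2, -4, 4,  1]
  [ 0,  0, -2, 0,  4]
A Jordan chain for λ = 4 of length 3:
v_1 = (1, 1, 0, 0, 0)ᵀ
v_2 = (9, 8, 0, -4, -2)ᵀ
v_3 = (0, 0, 1, 0, 0)ᵀ

Let N = A − (4)·I. We want v_3 with N^3 v_3 = 0 but N^2 v_3 ≠ 0; then v_{j-1} := N · v_j for j = 3, …, 2.

Pick v_3 = (0, 0, 1, 0, 0)ᵀ.
Then v_2 = N · v_3 = (9, 8, 0, -4, -2)ᵀ.
Then v_1 = N · v_2 = (1, 1, 0, 0, 0)ᵀ.

Sanity check: (A − (4)·I) v_1 = (0, 0, 0, 0, 0)ᵀ = 0. ✓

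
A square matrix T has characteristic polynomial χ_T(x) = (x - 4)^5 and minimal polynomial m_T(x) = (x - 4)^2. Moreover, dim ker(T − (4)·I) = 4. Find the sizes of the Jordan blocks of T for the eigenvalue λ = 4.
Block sizes for λ = 4: [2, 1, 1, 1]

Step 1 — from the characteristic polynomial, algebraic multiplicity of λ = 4 is 5. From dim ker(T − (4)·I) = 4, there are exactly 4 Jordan blocks for λ = 4.
Step 2 — from the minimal polynomial, the factor (x − 4)^2 tells us the largest block for λ = 4 has size 2.
Step 3 — with total size 5, 4 blocks, and largest block 2, the block sizes (in nonincreasing order) are [2, 1, 1, 1].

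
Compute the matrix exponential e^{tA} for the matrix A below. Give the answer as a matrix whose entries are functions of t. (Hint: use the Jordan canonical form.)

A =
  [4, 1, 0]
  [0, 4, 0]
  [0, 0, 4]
e^{tA} =
  [exp(4*t), t*exp(4*t), 0]
  [0, exp(4*t), 0]
  [0, 0, exp(4*t)]

Strategy: write A = P · J · P⁻¹ where J is a Jordan canonical form, so e^{tA} = P · e^{tJ} · P⁻¹, and e^{tJ} can be computed block-by-block.

A has Jordan form
J =
  [4, 1, 0]
  [0, 4, 0]
  [0, 0, 4]
(up to reordering of blocks).

Per-block formulas:
  For a 2×2 Jordan block J_2(4): exp(t · J_2(4)) = e^(4t)·(I + t·N), where N is the 2×2 nilpotent shift.
  For a 1×1 block at λ = 4: exp(t · [4]) = [e^(4t)].

After assembling e^{tJ} and conjugating by P, we get:

e^{tA} =
  [exp(4*t), t*exp(4*t), 0]
  [0, exp(4*t), 0]
  [0, 0, exp(4*t)]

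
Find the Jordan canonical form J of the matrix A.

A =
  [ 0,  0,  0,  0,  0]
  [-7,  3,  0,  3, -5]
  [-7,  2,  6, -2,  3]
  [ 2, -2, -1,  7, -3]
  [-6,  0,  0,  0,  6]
J_1(0) ⊕ J_2(5) ⊕ J_2(6)

The characteristic polynomial is
  det(x·I − A) = x^5 - 22*x^4 + 181*x^3 - 660*x^2 + 900*x = x*(x - 6)^2*(x - 5)^2

Eigenvalues and multiplicities (the geometric multiplicity of λ is n − rank(A − λI), which equals the number of Jordan blocks for λ):
  λ = 0: algebraic multiplicity = 1, geometric multiplicity = 1
  λ = 5: algebraic multiplicity = 2, geometric multiplicity = 1
  λ = 6: algebraic multiplicity = 2, geometric multiplicity = 1

Determining the block sizes for each eigenvalue:
  λ = 0: one block (gm = 1), so the single block has size am = 1 → block sizes [1]
  λ = 5: one block (gm = 1), so the single block has size am = 2 → block sizes [2]
  λ = 6: one block (gm = 1), so the single block has size am = 2 → block sizes [2]

Assembling the blocks gives a Jordan form
J =
  [0, 0, 0, 0, 0]
  [0, 5, 1, 0, 0]
  [0, 0, 5, 0, 0]
  [0, 0, 0, 6, 1]
  [0, 0, 0, 0, 6]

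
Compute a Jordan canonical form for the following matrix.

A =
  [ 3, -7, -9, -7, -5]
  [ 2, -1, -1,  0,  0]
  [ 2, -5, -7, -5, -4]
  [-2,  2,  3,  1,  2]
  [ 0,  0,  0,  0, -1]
J_3(-1) ⊕ J_2(-1)

The characteristic polynomial is
  det(x·I − A) = x^5 + 5*x^4 + 10*x^3 + 10*x^2 + 5*x + 1 = (x + 1)^5

Eigenvalues and multiplicities (the geometric multiplicity of λ is n − rank(A − λI), which equals the number of Jordan blocks for λ):
  λ = -1: algebraic multiplicity = 5, geometric multiplicity = 2

Determining the block sizes for each eigenvalue:
  λ = -1: with am = 5 and gm = 2, the partition is not yet determined (e.g. several partitions of 5 into 2 parts exist). Let N = A − (-1)·I. Computing rank(N^1) = 3, rank(N^2) = 1, rank(N^3) = 0; the number of blocks of size ≥ j is rank(N^{j−1}) − rank(N^j), giving [2, 2, 1]. So we have 1 block(s) of size 3, 1 block(s) of size 2 → block sizes [3, 2]

Assembling the blocks gives a Jordan form
J =
  [-1,  1,  0,  0,  0]
  [ 0, -1,  1,  0,  0]
  [ 0,  0, -1,  0,  0]
  [ 0,  0,  0, -1,  1]
  [ 0,  0,  0,  0, -1]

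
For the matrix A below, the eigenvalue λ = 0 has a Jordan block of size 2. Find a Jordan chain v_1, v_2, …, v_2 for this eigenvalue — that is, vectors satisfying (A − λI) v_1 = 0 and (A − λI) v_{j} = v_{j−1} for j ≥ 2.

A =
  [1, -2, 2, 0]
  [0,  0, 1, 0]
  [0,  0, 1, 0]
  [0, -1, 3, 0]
A Jordan chain for λ = 0 of length 2:
v_1 = (0, 0, 0, -1)ᵀ
v_2 = (2, 1, 0, 0)ᵀ

Let N = A − (0)·I. We want v_2 with N^2 v_2 = 0 but N^1 v_2 ≠ 0; then v_{j-1} := N · v_j for j = 2, …, 2.

Pick v_2 = (2, 1, 0, 0)ᵀ.
Then v_1 = N · v_2 = (0, 0, 0, -1)ᵀ.

Sanity check: (A − (0)·I) v_1 = (0, 0, 0, 0)ᵀ = 0. ✓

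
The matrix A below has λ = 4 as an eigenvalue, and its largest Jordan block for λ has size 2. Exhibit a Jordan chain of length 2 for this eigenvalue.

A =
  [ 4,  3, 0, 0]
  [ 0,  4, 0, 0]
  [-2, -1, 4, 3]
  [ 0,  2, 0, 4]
A Jordan chain for λ = 4 of length 2:
v_1 = (0, 0, -2, 0)ᵀ
v_2 = (1, 0, 0, 0)ᵀ

Let N = A − (4)·I. We want v_2 with N^2 v_2 = 0 but N^1 v_2 ≠ 0; then v_{j-1} := N · v_j for j = 2, …, 2.

Pick v_2 = (1, 0, 0, 0)ᵀ.
Then v_1 = N · v_2 = (0, 0, -2, 0)ᵀ.

Sanity check: (A − (4)·I) v_1 = (0, 0, 0, 0)ᵀ = 0. ✓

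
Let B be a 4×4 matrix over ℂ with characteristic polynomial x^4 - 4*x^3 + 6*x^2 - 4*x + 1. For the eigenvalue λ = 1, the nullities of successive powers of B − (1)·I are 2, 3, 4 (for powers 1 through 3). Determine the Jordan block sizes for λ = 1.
Block sizes for λ = 1: [3, 1]

From the dimensions of kernels of powers, the number of Jordan blocks of size at least j is d_j − d_{j−1} where d_j = dim ker(N^j) (with d_0 = 0). Computing the differences gives [2, 1, 1].
The number of blocks of size exactly k is (#blocks of size ≥ k) − (#blocks of size ≥ k + 1), so the partition is: 1 block(s) of size 1, 1 block(s) of size 3.
In nonincreasing order the block sizes are [3, 1].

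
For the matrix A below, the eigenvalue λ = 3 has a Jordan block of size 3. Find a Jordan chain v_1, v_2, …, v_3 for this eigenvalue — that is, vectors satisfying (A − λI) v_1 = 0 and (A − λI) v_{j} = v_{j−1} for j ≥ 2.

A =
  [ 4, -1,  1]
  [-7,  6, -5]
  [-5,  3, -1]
A Jordan chain for λ = 3 of length 3:
v_1 = (3, -3, -6)ᵀ
v_2 = (1, -7, -5)ᵀ
v_3 = (1, 0, 0)ᵀ

Let N = A − (3)·I. We want v_3 with N^3 v_3 = 0 but N^2 v_3 ≠ 0; then v_{j-1} := N · v_j for j = 3, …, 2.

Pick v_3 = (1, 0, 0)ᵀ.
Then v_2 = N · v_3 = (1, -7, -5)ᵀ.
Then v_1 = N · v_2 = (3, -3, -6)ᵀ.

Sanity check: (A − (3)·I) v_1 = (0, 0, 0)ᵀ = 0. ✓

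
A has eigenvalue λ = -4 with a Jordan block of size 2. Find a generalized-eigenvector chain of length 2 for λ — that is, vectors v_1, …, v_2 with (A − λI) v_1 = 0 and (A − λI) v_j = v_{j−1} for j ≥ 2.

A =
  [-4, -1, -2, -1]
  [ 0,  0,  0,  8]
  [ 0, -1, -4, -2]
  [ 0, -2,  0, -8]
A Jordan chain for λ = -4 of length 2:
v_1 = (-1, 4, -1, -2)ᵀ
v_2 = (0, 1, 0, 0)ᵀ

Let N = A − (-4)·I. We want v_2 with N^2 v_2 = 0 but N^1 v_2 ≠ 0; then v_{j-1} := N · v_j for j = 2, …, 2.

Pick v_2 = (0, 1, 0, 0)ᵀ.
Then v_1 = N · v_2 = (-1, 4, -1, -2)ᵀ.

Sanity check: (A − (-4)·I) v_1 = (0, 0, 0, 0)ᵀ = 0. ✓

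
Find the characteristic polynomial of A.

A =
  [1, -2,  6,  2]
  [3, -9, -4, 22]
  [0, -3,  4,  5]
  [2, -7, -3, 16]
x^4 - 12*x^3 + 54*x^2 - 108*x + 81

Expanding det(x·I − A) (e.g. by cofactor expansion or by noting that A is similar to its Jordan form J, which has the same characteristic polynomial as A) gives
  χ_A(x) = x^4 - 12*x^3 + 54*x^2 - 108*x + 81
which factors as (x - 3)^4. The eigenvalues (with algebraic multiplicities) are λ = 3 with multiplicity 4.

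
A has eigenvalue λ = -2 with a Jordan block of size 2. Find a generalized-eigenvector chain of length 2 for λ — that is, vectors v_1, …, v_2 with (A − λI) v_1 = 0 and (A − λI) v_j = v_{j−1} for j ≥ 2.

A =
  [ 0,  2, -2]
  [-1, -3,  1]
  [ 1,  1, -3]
A Jordan chain for λ = -2 of length 2:
v_1 = (2, -1, 1)ᵀ
v_2 = (1, 0, 0)ᵀ

Let N = A − (-2)·I. We want v_2 with N^2 v_2 = 0 but N^1 v_2 ≠ 0; then v_{j-1} := N · v_j for j = 2, …, 2.

Pick v_2 = (1, 0, 0)ᵀ.
Then v_1 = N · v_2 = (2, -1, 1)ᵀ.

Sanity check: (A − (-2)·I) v_1 = (0, 0, 0)ᵀ = 0. ✓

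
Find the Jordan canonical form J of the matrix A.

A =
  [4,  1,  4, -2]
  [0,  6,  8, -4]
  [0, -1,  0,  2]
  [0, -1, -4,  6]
J_2(4) ⊕ J_1(4) ⊕ J_1(4)

The characteristic polynomial is
  det(x·I − A) = x^4 - 16*x^3 + 96*x^2 - 256*x + 256 = (x - 4)^4

Eigenvalues and multiplicities (the geometric multiplicity of λ is n − rank(A − λI), which equals the number of Jordan blocks for λ):
  λ = 4: algebraic multiplicity = 4, geometric multiplicity = 3

Determining the block sizes for each eigenvalue:
  λ = 4: 3 blocks summing to 4 forces exactly one block of size 2 and the rest size 1 → block sizes [2, 1, 1]

Assembling the blocks gives a Jordan form
J =
  [4, 1, 0, 0]
  [0, 4, 0, 0]
  [0, 0, 4, 0]
  [0, 0, 0, 4]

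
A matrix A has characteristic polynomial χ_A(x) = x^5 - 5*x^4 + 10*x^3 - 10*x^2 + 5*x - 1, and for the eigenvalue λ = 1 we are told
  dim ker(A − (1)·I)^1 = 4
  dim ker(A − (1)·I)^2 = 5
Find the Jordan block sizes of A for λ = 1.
Block sizes for λ = 1: [2, 1, 1, 1]

From the dimensions of kernels of powers, the number of Jordan blocks of size at least j is d_j − d_{j−1} where d_j = dim ker(N^j) (with d_0 = 0). Computing the differences gives [4, 1].
The number of blocks of size exactly k is (#blocks of size ≥ k) − (#blocks of size ≥ k + 1), so the partition is: 3 block(s) of size 1, 1 block(s) of size 2.
In nonincreasing order the block sizes are [2, 1, 1, 1].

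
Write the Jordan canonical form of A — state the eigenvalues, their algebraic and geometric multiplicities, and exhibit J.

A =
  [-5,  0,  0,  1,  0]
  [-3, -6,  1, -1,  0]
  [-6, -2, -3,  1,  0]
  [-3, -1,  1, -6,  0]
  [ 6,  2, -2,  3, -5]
J_3(-5) ⊕ J_1(-5) ⊕ J_1(-5)

The characteristic polynomial is
  det(x·I − A) = x^5 + 25*x^4 + 250*x^3 + 1250*x^2 + 3125*x + 3125 = (x + 5)^5

Eigenvalues and multiplicities (the geometric multiplicity of λ is n − rank(A − λI), which equals the number of Jordan blocks for λ):
  λ = -5: algebraic multiplicity = 5, geometric multiplicity = 3

Determining the block sizes for each eigenvalue:
  λ = -5: with am = 5 and gm = 3, the partition is not yet determined (e.g. several partitions of 5 into 3 parts exist). Let N = A − (-5)·I. Computing rank(N^1) = 2, rank(N^2) = 1, rank(N^3) = 0; the number of blocks of size ≥ j is rank(N^{j−1}) − rank(N^j), giving [3, 1, 1]. So we have 1 block(s) of size 3, 2 block(s) of size 1 → block sizes [3, 1, 1]

Assembling the blocks gives a Jordan form
J =
  [-5,  1,  0,  0,  0]
  [ 0, -5,  1,  0,  0]
  [ 0,  0, -5,  0,  0]
  [ 0,  0,  0, -5,  0]
  [ 0,  0,  0,  0, -5]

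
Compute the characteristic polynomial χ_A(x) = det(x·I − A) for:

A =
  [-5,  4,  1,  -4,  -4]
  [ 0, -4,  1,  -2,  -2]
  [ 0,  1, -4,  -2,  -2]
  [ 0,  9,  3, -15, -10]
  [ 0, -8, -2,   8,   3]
x^5 + 25*x^4 + 250*x^3 + 1250*x^2 + 3125*x + 3125

Expanding det(x·I − A) (e.g. by cofactor expansion or by noting that A is similar to its Jordan form J, which has the same characteristic polynomial as A) gives
  χ_A(x) = x^5 + 25*x^4 + 250*x^3 + 1250*x^2 + 3125*x + 3125
which factors as (x + 5)^5. The eigenvalues (with algebraic multiplicities) are λ = -5 with multiplicity 5.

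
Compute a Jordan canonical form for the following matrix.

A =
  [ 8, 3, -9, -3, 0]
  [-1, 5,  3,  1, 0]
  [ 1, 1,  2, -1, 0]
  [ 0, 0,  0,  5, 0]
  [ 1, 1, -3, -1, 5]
J_3(5) ⊕ J_1(5) ⊕ J_1(5)

The characteristic polynomial is
  det(x·I − A) = x^5 - 25*x^4 + 250*x^3 - 1250*x^2 + 3125*x - 3125 = (x - 5)^5

Eigenvalues and multiplicities (the geometric multiplicity of λ is n − rank(A − λI), which equals the number of Jordan blocks for λ):
  λ = 5: algebraic multiplicity = 5, geometric multiplicity = 3

Determining the block sizes for each eigenvalue:
  λ = 5: with am = 5 and gm = 3, the partition is not yet determined (e.g. several partitions of 5 into 3 parts exist). Let N = A − (5)·I. Computing rank(N^1) = 2, rank(N^2) = 1, rank(N^3) = 0; the number of blocks of size ≥ j is rank(N^{j−1}) − rank(N^j), giving [3, 1, 1]. So we have 1 block(s) of size 3, 2 block(s) of size 1 → block sizes [3, 1, 1]

Assembling the blocks gives a Jordan form
J =
  [5, 1, 0, 0, 0]
  [0, 5, 1, 0, 0]
  [0, 0, 5, 0, 0]
  [0, 0, 0, 5, 0]
  [0, 0, 0, 0, 5]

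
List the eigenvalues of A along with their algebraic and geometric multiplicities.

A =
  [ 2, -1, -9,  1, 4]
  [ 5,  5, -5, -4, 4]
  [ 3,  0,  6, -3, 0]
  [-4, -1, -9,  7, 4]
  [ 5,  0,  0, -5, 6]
λ = 4: alg = 2, geom = 1; λ = 6: alg = 3, geom = 2

Step 1 — factor the characteristic polynomial to read off the algebraic multiplicities:
  χ_A(x) = (x - 6)^3*(x - 4)^2

Step 2 — compute geometric multiplicities via the rank-nullity identity g(λ) = n − rank(A − λI):
  rank(A − (4)·I) = 4, so dim ker(A − (4)·I) = n − 4 = 1
  rank(A − (6)·I) = 3, so dim ker(A − (6)·I) = n − 3 = 2

Summary:
  λ = 4: algebraic multiplicity = 2, geometric multiplicity = 1
  λ = 6: algebraic multiplicity = 3, geometric multiplicity = 2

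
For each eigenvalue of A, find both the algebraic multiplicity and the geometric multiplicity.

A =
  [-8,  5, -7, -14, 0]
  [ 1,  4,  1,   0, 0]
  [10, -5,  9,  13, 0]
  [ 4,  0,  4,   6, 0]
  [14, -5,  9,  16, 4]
λ = -1: alg = 1, geom = 1; λ = 4: alg = 4, geom = 2

Step 1 — factor the characteristic polynomial to read off the algebraic multiplicities:
  χ_A(x) = (x - 4)^4*(x + 1)

Step 2 — compute geometric multiplicities via the rank-nullity identity g(λ) = n − rank(A − λI):
  rank(A − (-1)·I) = 4, so dim ker(A − (-1)·I) = n − 4 = 1
  rank(A − (4)·I) = 3, so dim ker(A − (4)·I) = n − 3 = 2

Summary:
  λ = -1: algebraic multiplicity = 1, geometric multiplicity = 1
  λ = 4: algebraic multiplicity = 4, geometric multiplicity = 2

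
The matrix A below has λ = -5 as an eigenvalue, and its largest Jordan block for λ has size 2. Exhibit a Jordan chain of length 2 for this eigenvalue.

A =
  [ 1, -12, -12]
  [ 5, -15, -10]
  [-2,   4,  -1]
A Jordan chain for λ = -5 of length 2:
v_1 = (6, 5, -2)ᵀ
v_2 = (1, 0, 0)ᵀ

Let N = A − (-5)·I. We want v_2 with N^2 v_2 = 0 but N^1 v_2 ≠ 0; then v_{j-1} := N · v_j for j = 2, …, 2.

Pick v_2 = (1, 0, 0)ᵀ.
Then v_1 = N · v_2 = (6, 5, -2)ᵀ.

Sanity check: (A − (-5)·I) v_1 = (0, 0, 0)ᵀ = 0. ✓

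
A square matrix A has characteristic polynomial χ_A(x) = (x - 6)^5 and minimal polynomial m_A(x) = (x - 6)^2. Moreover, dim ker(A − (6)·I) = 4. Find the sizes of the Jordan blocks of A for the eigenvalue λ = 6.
Block sizes for λ = 6: [2, 1, 1, 1]

Step 1 — from the characteristic polynomial, algebraic multiplicity of λ = 6 is 5. From dim ker(A − (6)·I) = 4, there are exactly 4 Jordan blocks for λ = 6.
Step 2 — from the minimal polynomial, the factor (x − 6)^2 tells us the largest block for λ = 6 has size 2.
Step 3 — with total size 5, 4 blocks, and largest block 2, the block sizes (in nonincreasing order) are [2, 1, 1, 1].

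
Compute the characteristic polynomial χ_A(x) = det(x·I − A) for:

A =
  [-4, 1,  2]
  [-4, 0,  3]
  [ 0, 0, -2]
x^3 + 6*x^2 + 12*x + 8

Expanding det(x·I − A) (e.g. by cofactor expansion or by noting that A is similar to its Jordan form J, which has the same characteristic polynomial as A) gives
  χ_A(x) = x^3 + 6*x^2 + 12*x + 8
which factors as (x + 2)^3. The eigenvalues (with algebraic multiplicities) are λ = -2 with multiplicity 3.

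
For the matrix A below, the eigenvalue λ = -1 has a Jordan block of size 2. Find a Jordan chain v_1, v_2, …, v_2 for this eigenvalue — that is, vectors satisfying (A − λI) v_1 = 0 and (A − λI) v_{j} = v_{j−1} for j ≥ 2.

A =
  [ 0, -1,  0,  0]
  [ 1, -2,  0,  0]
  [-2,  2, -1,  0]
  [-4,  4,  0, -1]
A Jordan chain for λ = -1 of length 2:
v_1 = (1, 1, -2, -4)ᵀ
v_2 = (1, 0, 0, 0)ᵀ

Let N = A − (-1)·I. We want v_2 with N^2 v_2 = 0 but N^1 v_2 ≠ 0; then v_{j-1} := N · v_j for j = 2, …, 2.

Pick v_2 = (1, 0, 0, 0)ᵀ.
Then v_1 = N · v_2 = (1, 1, -2, -4)ᵀ.

Sanity check: (A − (-1)·I) v_1 = (0, 0, 0, 0)ᵀ = 0. ✓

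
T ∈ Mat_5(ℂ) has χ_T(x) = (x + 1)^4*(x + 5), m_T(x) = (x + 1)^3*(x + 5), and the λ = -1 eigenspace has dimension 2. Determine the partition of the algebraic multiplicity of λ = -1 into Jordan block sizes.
Block sizes for λ = -1: [3, 1]

Step 1 — from the characteristic polynomial, algebraic multiplicity of λ = -1 is 4. From dim ker(T − (-1)·I) = 2, there are exactly 2 Jordan blocks for λ = -1.
Step 2 — from the minimal polynomial, the factor (x + 1)^3 tells us the largest block for λ = -1 has size 3.
Step 3 — with total size 4, 2 blocks, and largest block 3, the block sizes (in nonincreasing order) are [3, 1].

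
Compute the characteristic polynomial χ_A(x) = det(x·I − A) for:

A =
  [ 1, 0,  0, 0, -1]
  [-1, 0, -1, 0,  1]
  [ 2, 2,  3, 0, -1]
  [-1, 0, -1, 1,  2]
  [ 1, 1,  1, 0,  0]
x^5 - 5*x^4 + 10*x^3 - 10*x^2 + 5*x - 1

Expanding det(x·I − A) (e.g. by cofactor expansion or by noting that A is similar to its Jordan form J, which has the same characteristic polynomial as A) gives
  χ_A(x) = x^5 - 5*x^4 + 10*x^3 - 10*x^2 + 5*x - 1
which factors as (x - 1)^5. The eigenvalues (with algebraic multiplicities) are λ = 1 with multiplicity 5.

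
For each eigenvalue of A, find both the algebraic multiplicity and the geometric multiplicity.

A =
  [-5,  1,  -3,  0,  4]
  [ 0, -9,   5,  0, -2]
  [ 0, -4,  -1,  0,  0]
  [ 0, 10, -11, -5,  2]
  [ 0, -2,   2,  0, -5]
λ = -5: alg = 5, geom = 3

Step 1 — factor the characteristic polynomial to read off the algebraic multiplicities:
  χ_A(x) = (x + 5)^5

Step 2 — compute geometric multiplicities via the rank-nullity identity g(λ) = n − rank(A − λI):
  rank(A − (-5)·I) = 2, so dim ker(A − (-5)·I) = n − 2 = 3

Summary:
  λ = -5: algebraic multiplicity = 5, geometric multiplicity = 3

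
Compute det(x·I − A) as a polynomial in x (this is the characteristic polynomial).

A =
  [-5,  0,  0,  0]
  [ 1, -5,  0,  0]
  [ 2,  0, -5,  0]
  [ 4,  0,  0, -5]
x^4 + 20*x^3 + 150*x^2 + 500*x + 625

Expanding det(x·I − A) (e.g. by cofactor expansion or by noting that A is similar to its Jordan form J, which has the same characteristic polynomial as A) gives
  χ_A(x) = x^4 + 20*x^3 + 150*x^2 + 500*x + 625
which factors as (x + 5)^4. The eigenvalues (with algebraic multiplicities) are λ = -5 with multiplicity 4.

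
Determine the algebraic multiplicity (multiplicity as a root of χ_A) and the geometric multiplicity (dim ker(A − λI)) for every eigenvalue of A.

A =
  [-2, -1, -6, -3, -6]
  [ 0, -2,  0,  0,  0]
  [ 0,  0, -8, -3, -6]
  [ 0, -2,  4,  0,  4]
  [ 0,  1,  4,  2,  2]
λ = -2: alg = 5, geom = 3

Step 1 — factor the characteristic polynomial to read off the algebraic multiplicities:
  χ_A(x) = (x + 2)^5

Step 2 — compute geometric multiplicities via the rank-nullity identity g(λ) = n − rank(A − λI):
  rank(A − (-2)·I) = 2, so dim ker(A − (-2)·I) = n − 2 = 3

Summary:
  λ = -2: algebraic multiplicity = 5, geometric multiplicity = 3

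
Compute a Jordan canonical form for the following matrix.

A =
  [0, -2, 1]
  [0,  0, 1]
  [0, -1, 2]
J_1(0) ⊕ J_2(1)

The characteristic polynomial is
  det(x·I − A) = x^3 - 2*x^2 + x = x*(x - 1)^2

Eigenvalues and multiplicities (the geometric multiplicity of λ is n − rank(A − λI), which equals the number of Jordan blocks for λ):
  λ = 0: algebraic multiplicity = 1, geometric multiplicity = 1
  λ = 1: algebraic multiplicity = 2, geometric multiplicity = 1

Determining the block sizes for each eigenvalue:
  λ = 0: one block (gm = 1), so the single block has size am = 1 → block sizes [1]
  λ = 1: one block (gm = 1), so the single block has size am = 2 → block sizes [2]

Assembling the blocks gives a Jordan form
J =
  [0, 0, 0]
  [0, 1, 1]
  [0, 0, 1]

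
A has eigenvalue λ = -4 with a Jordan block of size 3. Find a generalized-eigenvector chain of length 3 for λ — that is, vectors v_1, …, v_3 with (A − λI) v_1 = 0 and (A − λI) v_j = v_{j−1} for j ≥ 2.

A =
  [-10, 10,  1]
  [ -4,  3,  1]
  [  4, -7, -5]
A Jordan chain for λ = -4 of length 3:
v_1 = (3, 2, -2)ᵀ
v_2 = (10, 7, -7)ᵀ
v_3 = (0, 1, 0)ᵀ

Let N = A − (-4)·I. We want v_3 with N^3 v_3 = 0 but N^2 v_3 ≠ 0; then v_{j-1} := N · v_j for j = 3, …, 2.

Pick v_3 = (0, 1, 0)ᵀ.
Then v_2 = N · v_3 = (10, 7, -7)ᵀ.
Then v_1 = N · v_2 = (3, 2, -2)ᵀ.

Sanity check: (A − (-4)·I) v_1 = (0, 0, 0)ᵀ = 0. ✓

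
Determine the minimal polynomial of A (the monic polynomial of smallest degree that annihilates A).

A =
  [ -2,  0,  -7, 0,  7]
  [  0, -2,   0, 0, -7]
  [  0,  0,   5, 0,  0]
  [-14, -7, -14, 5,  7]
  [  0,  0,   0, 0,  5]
x^2 - 3*x - 10

The characteristic polynomial is χ_A(x) = (x - 5)^3*(x + 2)^2, so the eigenvalues are known. The minimal polynomial is
  m_A(x) = Π_λ (x − λ)^{k_λ}
where k_λ is the size of the *largest* Jordan block for λ (equivalently, the smallest k with (A − λI)^k v = 0 for every generalised eigenvector v of λ).

  λ = -2: largest Jordan block has size 1, contributing (x + 2)
  λ = 5: largest Jordan block has size 1, contributing (x − 5)

So m_A(x) = (x - 5)*(x + 2) = x^2 - 3*x - 10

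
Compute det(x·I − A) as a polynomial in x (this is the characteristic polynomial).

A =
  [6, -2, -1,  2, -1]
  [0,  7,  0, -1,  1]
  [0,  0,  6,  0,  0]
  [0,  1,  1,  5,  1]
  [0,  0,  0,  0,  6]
x^5 - 30*x^4 + 360*x^3 - 2160*x^2 + 6480*x - 7776

Expanding det(x·I − A) (e.g. by cofactor expansion or by noting that A is similar to its Jordan form J, which has the same characteristic polynomial as A) gives
  χ_A(x) = x^5 - 30*x^4 + 360*x^3 - 2160*x^2 + 6480*x - 7776
which factors as (x - 6)^5. The eigenvalues (with algebraic multiplicities) are λ = 6 with multiplicity 5.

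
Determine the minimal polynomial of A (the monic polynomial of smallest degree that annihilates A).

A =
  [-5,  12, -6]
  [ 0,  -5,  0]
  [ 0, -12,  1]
x^2 + 4*x - 5

The characteristic polynomial is χ_A(x) = (x - 1)*(x + 5)^2, so the eigenvalues are known. The minimal polynomial is
  m_A(x) = Π_λ (x − λ)^{k_λ}
where k_λ is the size of the *largest* Jordan block for λ (equivalently, the smallest k with (A − λI)^k v = 0 for every generalised eigenvector v of λ).

  λ = -5: largest Jordan block has size 1, contributing (x + 5)
  λ = 1: largest Jordan block has size 1, contributing (x − 1)

So m_A(x) = (x - 1)*(x + 5) = x^2 + 4*x - 5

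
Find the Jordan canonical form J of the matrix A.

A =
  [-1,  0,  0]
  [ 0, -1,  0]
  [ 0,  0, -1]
J_1(-1) ⊕ J_1(-1) ⊕ J_1(-1)

The characteristic polynomial is
  det(x·I − A) = x^3 + 3*x^2 + 3*x + 1 = (x + 1)^3

Eigenvalues and multiplicities (the geometric multiplicity of λ is n − rank(A − λI), which equals the number of Jordan blocks for λ):
  λ = -1: algebraic multiplicity = 3, geometric multiplicity = 3

Determining the block sizes for each eigenvalue:
  λ = -1: gm = am = 3, so every block has size 1 → block sizes [1, 1, 1]

Assembling the blocks gives a Jordan form
J =
  [-1,  0,  0]
  [ 0, -1,  0]
  [ 0,  0, -1]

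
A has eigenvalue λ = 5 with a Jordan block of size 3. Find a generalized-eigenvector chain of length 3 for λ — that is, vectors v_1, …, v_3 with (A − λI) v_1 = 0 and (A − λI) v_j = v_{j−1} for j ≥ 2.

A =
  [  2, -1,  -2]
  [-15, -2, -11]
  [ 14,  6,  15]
A Jordan chain for λ = 5 of length 3:
v_1 = (-4, -4, 8)ᵀ
v_2 = (-3, -15, 14)ᵀ
v_3 = (1, 0, 0)ᵀ

Let N = A − (5)·I. We want v_3 with N^3 v_3 = 0 but N^2 v_3 ≠ 0; then v_{j-1} := N · v_j for j = 3, …, 2.

Pick v_3 = (1, 0, 0)ᵀ.
Then v_2 = N · v_3 = (-3, -15, 14)ᵀ.
Then v_1 = N · v_2 = (-4, -4, 8)ᵀ.

Sanity check: (A − (5)·I) v_1 = (0, 0, 0)ᵀ = 0. ✓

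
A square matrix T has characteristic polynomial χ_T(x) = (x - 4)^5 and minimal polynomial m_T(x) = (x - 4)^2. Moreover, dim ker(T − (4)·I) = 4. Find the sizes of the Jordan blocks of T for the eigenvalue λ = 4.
Block sizes for λ = 4: [2, 1, 1, 1]

Step 1 — from the characteristic polynomial, algebraic multiplicity of λ = 4 is 5. From dim ker(T − (4)·I) = 4, there are exactly 4 Jordan blocks for λ = 4.
Step 2 — from the minimal polynomial, the factor (x − 4)^2 tells us the largest block for λ = 4 has size 2.
Step 3 — with total size 5, 4 blocks, and largest block 2, the block sizes (in nonincreasing order) are [2, 1, 1, 1].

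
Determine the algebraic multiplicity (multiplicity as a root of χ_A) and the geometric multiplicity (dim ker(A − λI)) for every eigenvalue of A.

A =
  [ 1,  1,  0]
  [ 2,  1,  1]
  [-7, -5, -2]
λ = 0: alg = 3, geom = 1

Step 1 — factor the characteristic polynomial to read off the algebraic multiplicities:
  χ_A(x) = x^3

Step 2 — compute geometric multiplicities via the rank-nullity identity g(λ) = n − rank(A − λI):
  rank(A − (0)·I) = 2, so dim ker(A − (0)·I) = n − 2 = 1

Summary:
  λ = 0: algebraic multiplicity = 3, geometric multiplicity = 1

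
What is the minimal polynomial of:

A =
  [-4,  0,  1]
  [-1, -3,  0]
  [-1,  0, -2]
x^3 + 9*x^2 + 27*x + 27

The characteristic polynomial is χ_A(x) = (x + 3)^3, so the eigenvalues are known. The minimal polynomial is
  m_A(x) = Π_λ (x − λ)^{k_λ}
where k_λ is the size of the *largest* Jordan block for λ (equivalently, the smallest k with (A − λI)^k v = 0 for every generalised eigenvector v of λ).

  λ = -3: largest Jordan block has size 3, contributing (x + 3)^3

So m_A(x) = (x + 3)^3 = x^3 + 9*x^2 + 27*x + 27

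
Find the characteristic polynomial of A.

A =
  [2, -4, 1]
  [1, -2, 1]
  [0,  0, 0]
x^3

Expanding det(x·I − A) (e.g. by cofactor expansion or by noting that A is similar to its Jordan form J, which has the same characteristic polynomial as A) gives
  χ_A(x) = x^3
which factors as x^3. The eigenvalues (with algebraic multiplicities) are λ = 0 with multiplicity 3.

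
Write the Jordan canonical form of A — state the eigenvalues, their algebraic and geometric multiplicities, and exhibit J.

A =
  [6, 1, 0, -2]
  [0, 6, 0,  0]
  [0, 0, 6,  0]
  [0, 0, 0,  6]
J_2(6) ⊕ J_1(6) ⊕ J_1(6)

The characteristic polynomial is
  det(x·I − A) = x^4 - 24*x^3 + 216*x^2 - 864*x + 1296 = (x - 6)^4

Eigenvalues and multiplicities (the geometric multiplicity of λ is n − rank(A − λI), which equals the number of Jordan blocks for λ):
  λ = 6: algebraic multiplicity = 4, geometric multiplicity = 3

Determining the block sizes for each eigenvalue:
  λ = 6: 3 blocks summing to 4 forces exactly one block of size 2 and the rest size 1 → block sizes [2, 1, 1]

Assembling the blocks gives a Jordan form
J =
  [6, 1, 0, 0]
  [0, 6, 0, 0]
  [0, 0, 6, 0]
  [0, 0, 0, 6]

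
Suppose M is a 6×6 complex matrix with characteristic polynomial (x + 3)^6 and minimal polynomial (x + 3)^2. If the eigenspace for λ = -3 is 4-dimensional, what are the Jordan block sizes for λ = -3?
Block sizes for λ = -3: [2, 2, 1, 1]

Step 1 — from the characteristic polynomial, algebraic multiplicity of λ = -3 is 6. From dim ker(M − (-3)·I) = 4, there are exactly 4 Jordan blocks for λ = -3.
Step 2 — from the minimal polynomial, the factor (x + 3)^2 tells us the largest block for λ = -3 has size 2.
Step 3 — with total size 6, 4 blocks, and largest block 2, the block sizes (in nonincreasing order) are [2, 2, 1, 1].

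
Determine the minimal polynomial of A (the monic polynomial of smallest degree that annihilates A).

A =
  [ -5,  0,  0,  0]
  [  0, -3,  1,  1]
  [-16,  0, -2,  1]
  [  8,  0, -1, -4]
x^3 + 11*x^2 + 39*x + 45

The characteristic polynomial is χ_A(x) = (x + 3)^3*(x + 5), so the eigenvalues are known. The minimal polynomial is
  m_A(x) = Π_λ (x − λ)^{k_λ}
where k_λ is the size of the *largest* Jordan block for λ (equivalently, the smallest k with (A − λI)^k v = 0 for every generalised eigenvector v of λ).

  λ = -5: largest Jordan block has size 1, contributing (x + 5)
  λ = -3: largest Jordan block has size 2, contributing (x + 3)^2

So m_A(x) = (x + 3)^2*(x + 5) = x^3 + 11*x^2 + 39*x + 45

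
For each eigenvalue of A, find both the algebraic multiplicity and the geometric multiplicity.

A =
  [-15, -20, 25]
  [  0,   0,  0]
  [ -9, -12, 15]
λ = 0: alg = 3, geom = 2

Step 1 — factor the characteristic polynomial to read off the algebraic multiplicities:
  χ_A(x) = x^3

Step 2 — compute geometric multiplicities via the rank-nullity identity g(λ) = n − rank(A − λI):
  rank(A − (0)·I) = 1, so dim ker(A − (0)·I) = n − 1 = 2

Summary:
  λ = 0: algebraic multiplicity = 3, geometric multiplicity = 2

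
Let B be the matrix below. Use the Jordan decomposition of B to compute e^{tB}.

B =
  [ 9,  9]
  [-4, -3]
e^{tB} =
  [6*t*exp(3*t) + exp(3*t), 9*t*exp(3*t)]
  [-4*t*exp(3*t), -6*t*exp(3*t) + exp(3*t)]

Strategy: write B = P · J · P⁻¹ where J is a Jordan canonical form, so e^{tB} = P · e^{tJ} · P⁻¹, and e^{tJ} can be computed block-by-block.

B has Jordan form
J =
  [3, 1]
  [0, 3]
(up to reordering of blocks).

Per-block formulas:
  For a 2×2 Jordan block J_2(3): exp(t · J_2(3)) = e^(3t)·(I + t·N), where N is the 2×2 nilpotent shift.

After assembling e^{tJ} and conjugating by P, we get:

e^{tB} =
  [6*t*exp(3*t) + exp(3*t), 9*t*exp(3*t)]
  [-4*t*exp(3*t), -6*t*exp(3*t) + exp(3*t)]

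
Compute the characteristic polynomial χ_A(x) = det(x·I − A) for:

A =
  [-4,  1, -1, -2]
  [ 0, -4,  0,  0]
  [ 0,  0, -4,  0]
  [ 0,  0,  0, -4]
x^4 + 16*x^3 + 96*x^2 + 256*x + 256

Expanding det(x·I − A) (e.g. by cofactor expansion or by noting that A is similar to its Jordan form J, which has the same characteristic polynomial as A) gives
  χ_A(x) = x^4 + 16*x^3 + 96*x^2 + 256*x + 256
which factors as (x + 4)^4. The eigenvalues (with algebraic multiplicities) are λ = -4 with multiplicity 4.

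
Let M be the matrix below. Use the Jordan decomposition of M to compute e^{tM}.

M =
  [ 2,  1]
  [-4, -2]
e^{tM} =
  [2*t + 1, t]
  [-4*t, 1 - 2*t]

Strategy: write M = P · J · P⁻¹ where J is a Jordan canonical form, so e^{tM} = P · e^{tJ} · P⁻¹, and e^{tJ} can be computed block-by-block.

M has Jordan form
J =
  [0, 1]
  [0, 0]
(up to reordering of blocks).

Per-block formulas:
  For a 2×2 Jordan block J_2(0): exp(t · J_2(0)) = e^(0t)·(I + t·N), where N is the 2×2 nilpotent shift.

After assembling e^{tJ} and conjugating by P, we get:

e^{tM} =
  [2*t + 1, t]
  [-4*t, 1 - 2*t]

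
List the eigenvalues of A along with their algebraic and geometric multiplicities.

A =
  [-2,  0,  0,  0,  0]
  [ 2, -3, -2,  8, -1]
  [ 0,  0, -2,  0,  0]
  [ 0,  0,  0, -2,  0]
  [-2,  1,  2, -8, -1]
λ = -2: alg = 5, geom = 4

Step 1 — factor the characteristic polynomial to read off the algebraic multiplicities:
  χ_A(x) = (x + 2)^5

Step 2 — compute geometric multiplicities via the rank-nullity identity g(λ) = n − rank(A − λI):
  rank(A − (-2)·I) = 1, so dim ker(A − (-2)·I) = n − 1 = 4

Summary:
  λ = -2: algebraic multiplicity = 5, geometric multiplicity = 4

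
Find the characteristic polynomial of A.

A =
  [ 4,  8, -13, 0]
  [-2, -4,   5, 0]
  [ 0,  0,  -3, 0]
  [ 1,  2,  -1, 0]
x^4 + 3*x^3

Expanding det(x·I − A) (e.g. by cofactor expansion or by noting that A is similar to its Jordan form J, which has the same characteristic polynomial as A) gives
  χ_A(x) = x^4 + 3*x^3
which factors as x^3*(x + 3). The eigenvalues (with algebraic multiplicities) are λ = -3 with multiplicity 1, λ = 0 with multiplicity 3.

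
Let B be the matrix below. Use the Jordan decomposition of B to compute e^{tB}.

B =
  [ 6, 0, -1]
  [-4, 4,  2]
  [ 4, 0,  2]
e^{tB} =
  [2*t*exp(4*t) + exp(4*t), 0, -t*exp(4*t)]
  [-4*t*exp(4*t), exp(4*t), 2*t*exp(4*t)]
  [4*t*exp(4*t), 0, -2*t*exp(4*t) + exp(4*t)]

Strategy: write B = P · J · P⁻¹ where J is a Jordan canonical form, so e^{tB} = P · e^{tJ} · P⁻¹, and e^{tJ} can be computed block-by-block.

B has Jordan form
J =
  [4, 1, 0]
  [0, 4, 0]
  [0, 0, 4]
(up to reordering of blocks).

Per-block formulas:
  For a 1×1 block at λ = 4: exp(t · [4]) = [e^(4t)].
  For a 2×2 Jordan block J_2(4): exp(t · J_2(4)) = e^(4t)·(I + t·N), where N is the 2×2 nilpotent shift.

After assembling e^{tJ} and conjugating by P, we get:

e^{tB} =
  [2*t*exp(4*t) + exp(4*t), 0, -t*exp(4*t)]
  [-4*t*exp(4*t), exp(4*t), 2*t*exp(4*t)]
  [4*t*exp(4*t), 0, -2*t*exp(4*t) + exp(4*t)]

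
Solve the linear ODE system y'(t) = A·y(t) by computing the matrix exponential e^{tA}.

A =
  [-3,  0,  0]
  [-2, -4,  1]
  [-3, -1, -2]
e^{tA} =
  [exp(-3*t), 0, 0]
  [-t^2*exp(-3*t)/2 - 2*t*exp(-3*t), -t*exp(-3*t) + exp(-3*t), t*exp(-3*t)]
  [-t^2*exp(-3*t)/2 - 3*t*exp(-3*t), -t*exp(-3*t), t*exp(-3*t) + exp(-3*t)]

Strategy: write A = P · J · P⁻¹ where J is a Jordan canonical form, so e^{tA} = P · e^{tJ} · P⁻¹, and e^{tJ} can be computed block-by-block.

A has Jordan form
J =
  [-3,  1,  0]
  [ 0, -3,  1]
  [ 0,  0, -3]
(up to reordering of blocks).

Per-block formulas:
  For a 3×3 Jordan block J_3(-3): exp(t · J_3(-3)) = e^(-3t)·(I + t·N + (t^2/2)·N^2), where N is the 3×3 nilpotent shift.

After assembling e^{tJ} and conjugating by P, we get:

e^{tA} =
  [exp(-3*t), 0, 0]
  [-t^2*exp(-3*t)/2 - 2*t*exp(-3*t), -t*exp(-3*t) + exp(-3*t), t*exp(-3*t)]
  [-t^2*exp(-3*t)/2 - 3*t*exp(-3*t), -t*exp(-3*t), t*exp(-3*t) + exp(-3*t)]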